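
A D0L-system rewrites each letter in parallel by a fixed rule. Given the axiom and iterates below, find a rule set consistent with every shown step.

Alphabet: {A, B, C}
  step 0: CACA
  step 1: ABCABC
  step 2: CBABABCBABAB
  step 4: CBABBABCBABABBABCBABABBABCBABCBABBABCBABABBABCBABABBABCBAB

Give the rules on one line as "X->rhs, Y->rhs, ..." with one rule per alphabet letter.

A->C, B->BAB, C->AB

  step 1 ⇒ step 2: ABCABC ⇒ C·BAB·AB·C·BAB·AB
    A ↦ C
    B ↦ BAB
    C ↦ AB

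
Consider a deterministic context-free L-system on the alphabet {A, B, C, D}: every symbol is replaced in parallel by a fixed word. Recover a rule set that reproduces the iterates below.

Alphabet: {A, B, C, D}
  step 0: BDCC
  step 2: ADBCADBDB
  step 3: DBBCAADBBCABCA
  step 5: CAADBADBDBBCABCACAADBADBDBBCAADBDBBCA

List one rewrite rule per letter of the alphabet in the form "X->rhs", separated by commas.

  step 2 ⇒ step 3: ADBCADBDB ⇒ DB·B·CA·A·DB·B·CA·B·CA
    A ↦ DB
    B ↦ CA
    C ↦ A
    D ↦ B

A->DB, B->CA, C->A, D->B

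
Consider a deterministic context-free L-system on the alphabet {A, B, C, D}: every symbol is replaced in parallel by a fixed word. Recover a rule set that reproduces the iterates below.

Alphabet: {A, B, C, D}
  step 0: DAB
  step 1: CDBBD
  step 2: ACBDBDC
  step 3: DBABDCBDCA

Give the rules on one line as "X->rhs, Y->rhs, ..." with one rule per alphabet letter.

A->DB, B->BD, C->A, D->C

  step 2 ⇒ step 3: ACBDBDC ⇒ DB·A·BD·C·BD·C·A
    A ↦ DB
    B ↦ BD
    C ↦ A
    D ↦ C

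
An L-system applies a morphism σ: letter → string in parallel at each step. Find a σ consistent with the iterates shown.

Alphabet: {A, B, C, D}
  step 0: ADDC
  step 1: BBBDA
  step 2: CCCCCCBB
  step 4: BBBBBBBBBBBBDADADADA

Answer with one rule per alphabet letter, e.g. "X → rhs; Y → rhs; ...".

A->B, B->CC, C->DA, D->B

  step 1 ⇒ step 2: BBBDA ⇒ CC·CC·CC·B·B
    A ↦ B
    B ↦ CC
    D ↦ B
  step 0 ⇒ step 1: ADDC ⇒ B·B·B·DA
    C ↦ DA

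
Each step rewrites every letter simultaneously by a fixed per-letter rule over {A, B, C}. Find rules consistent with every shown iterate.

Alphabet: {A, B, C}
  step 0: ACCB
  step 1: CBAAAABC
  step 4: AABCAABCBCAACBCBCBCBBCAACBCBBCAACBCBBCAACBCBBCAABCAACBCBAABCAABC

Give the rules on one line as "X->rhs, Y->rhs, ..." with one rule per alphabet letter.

A->CB, B->BC, C->AA

  step 0 ⇒ step 1: ACCB ⇒ CB·AA·AA·BC
    A ↦ CB
    B ↦ BC
    C ↦ AA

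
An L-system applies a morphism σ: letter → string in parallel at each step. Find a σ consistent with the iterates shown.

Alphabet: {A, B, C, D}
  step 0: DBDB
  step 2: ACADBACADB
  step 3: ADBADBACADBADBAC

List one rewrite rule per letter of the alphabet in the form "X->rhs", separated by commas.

A->AD, B->AC, C->B, D->B

  step 2 ⇒ step 3: ACADBACADB ⇒ AD·B·AD·B·AC·AD·B·AD·B·AC
    A ↦ AD
    B ↦ AC
    C ↦ B
    D ↦ B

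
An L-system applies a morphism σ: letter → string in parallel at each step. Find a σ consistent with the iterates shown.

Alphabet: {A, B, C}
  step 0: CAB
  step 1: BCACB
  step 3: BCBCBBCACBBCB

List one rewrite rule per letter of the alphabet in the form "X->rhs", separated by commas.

  step 0 ⇒ step 1: CAB ⇒ B·CA·CB
    A ↦ CA
    B ↦ CB
    C ↦ B

A->CA, B->CB, C->B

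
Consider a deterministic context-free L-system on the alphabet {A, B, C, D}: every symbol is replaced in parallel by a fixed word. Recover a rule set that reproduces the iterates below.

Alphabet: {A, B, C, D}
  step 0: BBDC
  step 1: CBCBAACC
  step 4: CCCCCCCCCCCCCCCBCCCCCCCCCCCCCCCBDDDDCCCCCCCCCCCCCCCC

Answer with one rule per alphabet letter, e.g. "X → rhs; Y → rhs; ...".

  step 0 ⇒ step 1: BBDC ⇒ CB·CB·AA·CC
    B ↦ CB
    C ↦ CC
    D ↦ AA
    A ↦ D  (constrained at step 1)

A->D, B->CB, C->CC, D->AA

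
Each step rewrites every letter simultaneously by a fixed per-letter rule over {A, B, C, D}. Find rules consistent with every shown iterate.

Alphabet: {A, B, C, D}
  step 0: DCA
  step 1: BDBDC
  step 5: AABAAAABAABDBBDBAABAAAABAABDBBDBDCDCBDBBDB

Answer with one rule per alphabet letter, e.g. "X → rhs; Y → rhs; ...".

  step 0 ⇒ step 1: DCA ⇒ B·DB·DC
    A ↦ DC
    C ↦ DB
    D ↦ B
    B ↦ AA  (constrained at step 1)

A->DC, B->AA, C->DB, D->B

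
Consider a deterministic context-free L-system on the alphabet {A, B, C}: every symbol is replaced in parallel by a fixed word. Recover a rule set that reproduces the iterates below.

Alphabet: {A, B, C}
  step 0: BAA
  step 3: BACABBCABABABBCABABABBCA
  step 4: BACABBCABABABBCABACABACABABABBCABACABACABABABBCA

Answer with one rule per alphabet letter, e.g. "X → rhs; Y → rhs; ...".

A->CA, B->BA, C->BB

  step 3 ⇒ step 4: BACABBCABABABBCABABABBCA ⇒ BA·CA·BB·CA·BA·BA·BB·CA·BA·CA·BA·CA·BA·BA·BB·CA·BA·CA·BA·CA·BA·BA·BB·CA
    A ↦ CA
    B ↦ BA
    C ↦ BB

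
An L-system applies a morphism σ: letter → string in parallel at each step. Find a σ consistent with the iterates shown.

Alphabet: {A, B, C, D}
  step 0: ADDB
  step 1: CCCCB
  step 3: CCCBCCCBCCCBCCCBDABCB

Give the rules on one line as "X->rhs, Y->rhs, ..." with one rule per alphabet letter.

A->C, B->CB, C->DAB, D->C

  step 0 ⇒ step 1: ADDB ⇒ C·C·C·CB
    A ↦ C
    B ↦ CB
    D ↦ C
    C ↦ DAB  (constrained at step 1)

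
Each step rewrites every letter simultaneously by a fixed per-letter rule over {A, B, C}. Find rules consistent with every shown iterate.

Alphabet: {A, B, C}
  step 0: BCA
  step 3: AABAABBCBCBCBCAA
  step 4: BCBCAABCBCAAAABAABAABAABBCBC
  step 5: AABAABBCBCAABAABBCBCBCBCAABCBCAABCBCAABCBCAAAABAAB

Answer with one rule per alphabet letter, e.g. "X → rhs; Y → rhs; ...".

A->BC, B->AA, C->B

  step 4 ⇒ step 5: BCBCAABCBCAAAABAABAABAABBCBC ⇒ AA·B·AA·B·BC·BC·AA·B·AA·B·BC·BC·BC·BC·AA·BC·BC·AA·BC·BC·AA·BC·BC·AA·AA·B·AA·B
    A ↦ BC
    B ↦ AA
    C ↦ B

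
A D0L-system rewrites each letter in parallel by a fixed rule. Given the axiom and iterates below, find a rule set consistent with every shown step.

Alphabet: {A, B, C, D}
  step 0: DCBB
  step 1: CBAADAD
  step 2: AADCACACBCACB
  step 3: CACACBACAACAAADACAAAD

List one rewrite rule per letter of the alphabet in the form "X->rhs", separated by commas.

  step 2 ⇒ step 3: AADCACACBCACB ⇒ CA·CA·CB·A·CA·A·CA·A·AD·A·CA·A·AD
    A ↦ CA
    B ↦ AD
    C ↦ A
    D ↦ CB

A->CA, B->AD, C->A, D->CB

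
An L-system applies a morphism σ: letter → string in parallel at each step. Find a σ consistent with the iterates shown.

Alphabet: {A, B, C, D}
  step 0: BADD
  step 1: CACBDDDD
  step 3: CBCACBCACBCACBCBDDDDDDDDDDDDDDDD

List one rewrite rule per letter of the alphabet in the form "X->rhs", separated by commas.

  step 0 ⇒ step 1: BADD ⇒ CA·CB·DD·DD
    A ↦ CB
    B ↦ CA
    D ↦ DD
    C ↦ CB  (constrained at step 1)

A->CB, B->CA, C->CB, D->DD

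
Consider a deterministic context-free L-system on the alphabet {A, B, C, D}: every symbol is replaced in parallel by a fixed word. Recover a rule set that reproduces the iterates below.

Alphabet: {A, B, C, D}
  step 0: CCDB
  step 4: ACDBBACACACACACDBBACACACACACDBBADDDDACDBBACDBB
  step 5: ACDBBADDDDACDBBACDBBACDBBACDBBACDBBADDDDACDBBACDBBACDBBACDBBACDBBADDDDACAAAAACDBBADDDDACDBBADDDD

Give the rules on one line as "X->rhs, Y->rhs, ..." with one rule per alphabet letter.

A->AC, B->DD, C->DBB, D->A

  step 4 ⇒ step 5: ACDBBACACACACACDBBACACACACACDBBADDDDACDBBACDBB ⇒ AC·DBB·A·DD·DD·AC·DBB·AC·DBB·AC·DBB·AC·DBB·AC·DBB·A·DD·DD·AC·DBB·AC·DBB·AC·DBB·AC·DBB·AC·DBB·A·DD·DD·AC·A·A·A·A·AC·DBB·A·DD·DD·AC·DBB·A·DD·DD
    A ↦ AC
    B ↦ DD
    C ↦ DBB
    D ↦ A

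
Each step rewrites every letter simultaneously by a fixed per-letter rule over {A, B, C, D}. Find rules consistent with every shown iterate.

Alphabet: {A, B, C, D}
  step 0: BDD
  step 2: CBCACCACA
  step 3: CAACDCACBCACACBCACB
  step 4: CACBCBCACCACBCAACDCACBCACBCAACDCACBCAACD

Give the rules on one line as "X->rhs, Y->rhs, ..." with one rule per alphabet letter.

A->CB, B->ACD, C->CA, D->C

  step 3 ⇒ step 4: CAACDCACBCACACBCACB ⇒ CA·CB·CB·CA·C·CA·CB·CA·ACD·CA·CB·CA·CB·CA·ACD·CA·CB·CA·ACD
    A ↦ CB
    B ↦ ACD
    C ↦ CA
    D ↦ C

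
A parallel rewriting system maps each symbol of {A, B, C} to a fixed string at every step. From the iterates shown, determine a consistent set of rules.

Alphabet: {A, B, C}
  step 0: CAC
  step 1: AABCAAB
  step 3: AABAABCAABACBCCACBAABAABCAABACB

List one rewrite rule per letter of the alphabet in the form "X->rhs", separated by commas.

A->C, B->ACB, C->AAB

  step 0 ⇒ step 1: CAC ⇒ AAB·C·AAB
    A ↦ C
    C ↦ AAB
    B ↦ ACB  (constrained at step 1)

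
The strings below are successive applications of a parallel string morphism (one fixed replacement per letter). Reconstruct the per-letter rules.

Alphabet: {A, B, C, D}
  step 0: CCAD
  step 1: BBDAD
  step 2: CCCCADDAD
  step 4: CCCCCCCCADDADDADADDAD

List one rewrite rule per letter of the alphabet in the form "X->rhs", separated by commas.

  step 1 ⇒ step 2: BBDAD ⇒ CC·CC·AD·D·AD
    A ↦ D
    B ↦ CC
    D ↦ AD
  step 0 ⇒ step 1: CCAD ⇒ B·B·D·AD
    C ↦ B

A->D, B->CC, C->B, D->AD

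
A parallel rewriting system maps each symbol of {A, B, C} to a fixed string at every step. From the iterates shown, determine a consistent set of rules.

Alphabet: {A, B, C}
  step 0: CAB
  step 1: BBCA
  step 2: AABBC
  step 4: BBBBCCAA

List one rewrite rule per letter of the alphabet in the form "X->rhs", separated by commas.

  step 1 ⇒ step 2: BBCA ⇒ A·A·BB·C
    A ↦ C
    B ↦ A
    C ↦ BB

A->C, B->A, C->BB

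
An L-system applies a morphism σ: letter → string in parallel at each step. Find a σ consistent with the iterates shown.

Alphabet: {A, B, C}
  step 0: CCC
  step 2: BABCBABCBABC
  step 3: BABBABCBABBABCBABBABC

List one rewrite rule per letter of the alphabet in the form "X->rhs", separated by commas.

  step 2 ⇒ step 3: BABCBABCBABC ⇒ BA·B·BA·BC·BA·B·BA·BC·BA·B·BA·BC
    A ↦ B
    B ↦ BA
    C ↦ BC

A->B, B->BA, C->BC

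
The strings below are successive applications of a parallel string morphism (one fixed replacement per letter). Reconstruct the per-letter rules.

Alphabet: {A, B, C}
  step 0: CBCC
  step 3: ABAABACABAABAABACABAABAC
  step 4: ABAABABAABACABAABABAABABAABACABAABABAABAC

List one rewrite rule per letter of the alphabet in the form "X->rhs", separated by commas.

A->AB, B->A, C->AC

  step 3 ⇒ step 4: ABAABACABAABAABACABAABAC ⇒ AB·A·AB·AB·A·AB·AC·AB·A·AB·AB·A·AB·AB·A·AB·AC·AB·A·AB·AB·A·AB·AC
    A ↦ AB
    B ↦ A
    C ↦ AC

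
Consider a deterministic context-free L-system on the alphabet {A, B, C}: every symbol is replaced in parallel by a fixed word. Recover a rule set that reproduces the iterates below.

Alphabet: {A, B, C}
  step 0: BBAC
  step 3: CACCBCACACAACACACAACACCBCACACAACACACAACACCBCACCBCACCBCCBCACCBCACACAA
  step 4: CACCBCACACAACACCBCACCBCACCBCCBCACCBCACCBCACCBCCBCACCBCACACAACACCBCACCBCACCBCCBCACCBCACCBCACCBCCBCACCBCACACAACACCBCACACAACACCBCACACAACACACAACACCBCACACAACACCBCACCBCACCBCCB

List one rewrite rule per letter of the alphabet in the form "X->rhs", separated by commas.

A->CCB, B->CAA, C->CA

  step 3 ⇒ step 4: CACCBCACACAACACACAACACCBCACACAACACACAACACCBCACCBCACCBCCBCACCBCACACAA ⇒ CA·CCB·CA·CA·CAA·CA·CCB·CA·CCB·CA·CCB·CCB·CA·CCB·CA·CCB·CA·CCB·CCB·CA·CCB·CA·CA·CAA·CA·CCB·CA·CCB·CA·CCB·CCB·CA·CCB·CA·CCB·CA·CCB·CCB·CA·CCB·CA·CA·CAA·CA·CCB·CA·CA·CAA·CA·CCB·CA·CA·CAA·CA·CA·CAA·CA·CCB·CA·CA·CAA·CA·CCB·CA·CCB·CA·CCB·CCB
    A ↦ CCB
    B ↦ CAA
    C ↦ CA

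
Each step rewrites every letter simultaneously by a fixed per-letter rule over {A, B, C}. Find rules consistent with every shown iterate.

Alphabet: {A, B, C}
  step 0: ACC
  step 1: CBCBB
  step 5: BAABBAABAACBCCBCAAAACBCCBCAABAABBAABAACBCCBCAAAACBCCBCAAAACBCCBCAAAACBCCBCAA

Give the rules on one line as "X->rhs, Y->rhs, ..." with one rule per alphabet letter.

A->CBC, B->AA, C->B

  step 0 ⇒ step 1: ACC ⇒ CBC·B·B
    A ↦ CBC
    C ↦ B
    B ↦ AA  (constrained at step 1)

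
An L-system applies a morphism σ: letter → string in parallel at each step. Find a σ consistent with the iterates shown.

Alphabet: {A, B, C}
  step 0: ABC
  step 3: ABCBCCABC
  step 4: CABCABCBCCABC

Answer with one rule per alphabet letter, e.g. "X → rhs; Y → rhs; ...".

A->C, B->A, C->BC

  step 3 ⇒ step 4: ABCBCCABC ⇒ C·A·BC·A·BC·BC·C·A·BC
    A ↦ C
    B ↦ A
    C ↦ BC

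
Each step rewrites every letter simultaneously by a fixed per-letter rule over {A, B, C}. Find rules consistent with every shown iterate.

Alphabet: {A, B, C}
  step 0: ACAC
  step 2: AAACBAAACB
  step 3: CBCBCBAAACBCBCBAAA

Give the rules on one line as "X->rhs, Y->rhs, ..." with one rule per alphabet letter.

A->CB, B->AA, C->A

  step 2 ⇒ step 3: AAACBAAACB ⇒ CB·CB·CB·A·AA·CB·CB·CB·A·AA
    A ↦ CB
    B ↦ AA
    C ↦ A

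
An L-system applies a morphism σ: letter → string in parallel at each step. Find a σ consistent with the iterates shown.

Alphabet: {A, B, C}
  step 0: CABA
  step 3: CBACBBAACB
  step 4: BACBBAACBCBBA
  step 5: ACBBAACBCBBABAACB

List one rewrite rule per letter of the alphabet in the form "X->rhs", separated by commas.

  step 4 ⇒ step 5: BACBBAACBCBBA ⇒ A·CB·B·A·A·CB·CB·B·A·B·A·A·CB
    A ↦ CB
    B ↦ A
    C ↦ B

A->CB, B->A, C->B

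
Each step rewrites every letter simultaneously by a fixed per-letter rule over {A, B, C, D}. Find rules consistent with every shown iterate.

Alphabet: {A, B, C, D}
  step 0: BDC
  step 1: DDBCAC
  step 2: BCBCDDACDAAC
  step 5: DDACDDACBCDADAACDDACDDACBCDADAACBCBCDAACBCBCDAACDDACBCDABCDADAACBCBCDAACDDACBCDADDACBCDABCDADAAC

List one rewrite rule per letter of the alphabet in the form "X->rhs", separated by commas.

  step 1 ⇒ step 2: DDBCAC ⇒ BC·BC·DD·AC·DA·AC
    A ↦ DA
    B ↦ DD
    C ↦ AC
    D ↦ BC

A->DA, B->DD, C->AC, D->BC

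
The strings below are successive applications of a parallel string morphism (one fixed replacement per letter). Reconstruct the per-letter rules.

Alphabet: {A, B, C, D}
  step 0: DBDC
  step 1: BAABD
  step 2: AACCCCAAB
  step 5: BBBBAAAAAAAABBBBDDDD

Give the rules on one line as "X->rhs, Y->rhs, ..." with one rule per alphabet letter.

  step 1 ⇒ step 2: BAABD ⇒ AA·CC·CC·AA·B
    A ↦ CC
    B ↦ AA
    D ↦ B
  step 0 ⇒ step 1: DBDC ⇒ B·AA·B·D
    C ↦ D

A->CC, B->AA, C->D, D->B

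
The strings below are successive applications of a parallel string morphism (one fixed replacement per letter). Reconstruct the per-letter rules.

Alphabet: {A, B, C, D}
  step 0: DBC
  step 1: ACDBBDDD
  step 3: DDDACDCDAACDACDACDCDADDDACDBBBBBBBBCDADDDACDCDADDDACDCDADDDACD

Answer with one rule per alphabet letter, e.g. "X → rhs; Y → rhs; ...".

A->CDA, B->BB, C->DDD, D->ACD

  step 0 ⇒ step 1: DBC ⇒ ACD·BB·DDD
    B ↦ BB
    C ↦ DDD
    D ↦ ACD
    A ↦ CDA  (constrained at step 1)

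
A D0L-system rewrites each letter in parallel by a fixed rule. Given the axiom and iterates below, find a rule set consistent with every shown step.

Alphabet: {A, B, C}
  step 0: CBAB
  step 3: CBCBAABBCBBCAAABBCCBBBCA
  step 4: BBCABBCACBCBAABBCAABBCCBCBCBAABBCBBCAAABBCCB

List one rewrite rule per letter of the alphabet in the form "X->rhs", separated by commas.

  step 3 ⇒ step 4: CBCBAABBCBBCAAABBCCBBBCA ⇒ BBC·A·BBC·A·CB·CB·A·A·BBC·A·A·BBC·CB·CB·CB·A·A·BBC·BBC·A·A·A·BBC·CB
    A ↦ CB
    B ↦ A
    C ↦ BBC

A->CB, B->A, C->BBC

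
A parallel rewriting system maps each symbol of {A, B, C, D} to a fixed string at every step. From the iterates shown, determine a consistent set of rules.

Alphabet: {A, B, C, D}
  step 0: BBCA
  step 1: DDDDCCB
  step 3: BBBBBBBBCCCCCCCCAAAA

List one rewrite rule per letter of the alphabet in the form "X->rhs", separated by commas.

A->B, B->DD, C->CC, D->AA

  step 0 ⇒ step 1: BBCA ⇒ DD·DD·CC·B
    A ↦ B
    B ↦ DD
    C ↦ CC
    D ↦ AA  (constrained at step 1)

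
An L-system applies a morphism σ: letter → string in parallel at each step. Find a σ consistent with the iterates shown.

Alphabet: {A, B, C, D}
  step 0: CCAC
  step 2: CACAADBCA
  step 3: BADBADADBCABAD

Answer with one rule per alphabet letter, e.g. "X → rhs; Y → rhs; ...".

A->AD, B->CA, C->B, D->B

  step 2 ⇒ step 3: CACAADBCA ⇒ B·AD·B·AD·AD·B·CA·B·AD
    A ↦ AD
    B ↦ CA
    C ↦ B
    D ↦ B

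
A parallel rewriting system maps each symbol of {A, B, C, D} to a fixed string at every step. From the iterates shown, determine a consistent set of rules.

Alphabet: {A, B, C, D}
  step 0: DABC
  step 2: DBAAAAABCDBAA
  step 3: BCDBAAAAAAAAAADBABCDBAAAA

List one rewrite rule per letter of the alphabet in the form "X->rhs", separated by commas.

  step 2 ⇒ step 3: DBAAAAABCDBAA ⇒ BC·DB·AA·AA·AA·AA·AA·DB·A·BC·DB·AA·AA
    A ↦ AA
    B ↦ DB
    C ↦ A
    D ↦ BC

A->AA, B->DB, C->A, D->BC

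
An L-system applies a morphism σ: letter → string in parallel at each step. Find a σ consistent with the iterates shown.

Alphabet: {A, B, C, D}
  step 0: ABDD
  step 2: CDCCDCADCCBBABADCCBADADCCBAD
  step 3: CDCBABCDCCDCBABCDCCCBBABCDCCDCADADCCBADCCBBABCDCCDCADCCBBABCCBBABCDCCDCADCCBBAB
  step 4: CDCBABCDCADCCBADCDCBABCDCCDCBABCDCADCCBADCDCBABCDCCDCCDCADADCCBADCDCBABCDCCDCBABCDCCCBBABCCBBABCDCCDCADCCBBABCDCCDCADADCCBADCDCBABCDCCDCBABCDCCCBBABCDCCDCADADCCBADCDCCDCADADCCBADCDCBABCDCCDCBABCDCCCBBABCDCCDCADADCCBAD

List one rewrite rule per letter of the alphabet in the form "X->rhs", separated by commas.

A->CCB, B->AD, C->CDC, D->BAB

  step 3 ⇒ step 4: CDCBABCDCCDCBABCDCCCBBABCDCCDCADADCCBADCCBBABCDCCDCADCCBBABCCBBABCDCCDCADCCBBAB ⇒ CDC·BAB·CDC·AD·CCB·AD·CDC·BAB·CDC·CDC·BAB·CDC·AD·CCB·AD·CDC·BAB·CDC·CDC·CDC·AD·AD·CCB·AD·CDC·BAB·CDC·CDC·BAB·CDC·CCB·BAB·CCB·BAB·CDC·CDC·AD·CCB·BAB·CDC·CDC·AD·AD·CCB·AD·CDC·BAB·CDC·CDC·BAB·CDC·CCB·BAB·CDC·CDC·AD·AD·CCB·AD·CDC·CDC·AD·AD·CCB·AD·CDC·BAB·CDC·CDC·BAB·CDC·CCB·BAB·CDC·CDC·AD·AD·CCB·AD
    A ↦ CCB
    B ↦ AD
    C ↦ CDC
    D ↦ BAB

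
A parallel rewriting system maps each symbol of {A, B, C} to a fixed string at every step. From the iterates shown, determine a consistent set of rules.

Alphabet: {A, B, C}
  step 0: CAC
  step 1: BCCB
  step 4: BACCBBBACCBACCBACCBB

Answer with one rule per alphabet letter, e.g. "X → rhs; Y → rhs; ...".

A->CC, B->BA, C->B

  step 0 ⇒ step 1: CAC ⇒ B·CC·B
    A ↦ CC
    C ↦ B
    B ↦ BA  (constrained at step 1)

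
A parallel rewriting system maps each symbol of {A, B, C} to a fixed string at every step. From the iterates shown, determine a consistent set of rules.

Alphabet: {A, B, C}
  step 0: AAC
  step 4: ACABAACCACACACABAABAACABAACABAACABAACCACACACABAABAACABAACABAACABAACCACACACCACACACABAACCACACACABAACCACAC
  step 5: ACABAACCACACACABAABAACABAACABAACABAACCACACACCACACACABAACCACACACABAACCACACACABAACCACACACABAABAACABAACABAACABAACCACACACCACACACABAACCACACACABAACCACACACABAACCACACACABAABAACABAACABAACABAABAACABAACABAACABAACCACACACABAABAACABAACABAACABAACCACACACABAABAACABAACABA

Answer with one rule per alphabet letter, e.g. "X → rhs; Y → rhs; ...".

A->AC, B->CAC, C->ABA

  step 4 ⇒ step 5: ACABAACCACACACABAABAACABAACABAACABAACCACACACABAABAACABAACABAACABAACCACACACCACACACABAACCACACACABAACCACAC ⇒ AC·ABA·AC·CAC·AC·AC·ABA·ABA·AC·ABA·AC·ABA·AC·ABA·AC·CAC·AC·AC·CAC·AC·AC·ABA·AC·CAC·AC·AC·ABA·AC·CAC·AC·AC·ABA·AC·CAC·AC·AC·ABA·ABA·AC·ABA·AC·ABA·AC·ABA·AC·CAC·AC·AC·CAC·AC·AC·ABA·AC·CAC·AC·AC·ABA·AC·CAC·AC·AC·ABA·AC·CAC·AC·AC·ABA·ABA·AC·ABA·AC·ABA·AC·ABA·ABA·AC·ABA·AC·ABA·AC·ABA·AC·CAC·AC·AC·ABA·ABA·AC·ABA·AC·ABA·AC·ABA·AC·CAC·AC·AC·ABA·ABA·AC·ABA·AC·ABA
    A ↦ AC
    B ↦ CAC
    C ↦ ABA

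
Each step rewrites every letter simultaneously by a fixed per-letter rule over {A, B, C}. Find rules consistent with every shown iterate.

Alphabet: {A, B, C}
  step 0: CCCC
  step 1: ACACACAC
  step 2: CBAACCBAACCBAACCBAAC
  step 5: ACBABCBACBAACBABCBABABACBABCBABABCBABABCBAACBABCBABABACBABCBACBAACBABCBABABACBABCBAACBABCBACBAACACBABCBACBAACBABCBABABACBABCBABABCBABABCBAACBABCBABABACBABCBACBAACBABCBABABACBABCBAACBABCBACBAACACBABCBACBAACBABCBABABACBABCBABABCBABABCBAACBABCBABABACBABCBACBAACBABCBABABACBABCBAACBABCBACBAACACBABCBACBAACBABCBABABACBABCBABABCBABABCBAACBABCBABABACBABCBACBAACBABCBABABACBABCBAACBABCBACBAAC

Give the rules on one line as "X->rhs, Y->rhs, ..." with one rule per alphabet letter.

A->CBA, B->BAB, C->AC

  step 1 ⇒ step 2: ACACACAC ⇒ CBA·AC·CBA·AC·CBA·AC·CBA·AC
    A ↦ CBA
    C ↦ AC
    B ↦ BAB  (constrained at step 2)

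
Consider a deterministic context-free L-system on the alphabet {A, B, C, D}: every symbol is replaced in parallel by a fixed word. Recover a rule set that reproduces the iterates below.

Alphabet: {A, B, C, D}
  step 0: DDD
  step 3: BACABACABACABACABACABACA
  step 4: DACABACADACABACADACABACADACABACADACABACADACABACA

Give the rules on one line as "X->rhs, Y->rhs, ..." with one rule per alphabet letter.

A->CA, B->DA, C->BA, D->BA

  step 3 ⇒ step 4: BACABACABACABACABACABACA ⇒ DA·CA·BA·CA·DA·CA·BA·CA·DA·CA·BA·CA·DA·CA·BA·CA·DA·CA·BA·CA·DA·CA·BA·CA
    A ↦ CA
    B ↦ DA
    C ↦ BA
    D ↦ BA  (constrained at step 0)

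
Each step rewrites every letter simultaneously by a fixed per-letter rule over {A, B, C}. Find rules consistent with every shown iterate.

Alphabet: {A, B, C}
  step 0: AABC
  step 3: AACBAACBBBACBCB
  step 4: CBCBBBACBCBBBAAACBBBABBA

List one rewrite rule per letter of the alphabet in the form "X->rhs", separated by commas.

A->CB, B->A, C->BB

  step 3 ⇒ step 4: AACBAACBBBACBCB ⇒ CB·CB·BB·A·CB·CB·BB·A·A·A·CB·BB·A·BB·A
    A ↦ CB
    B ↦ A
    C ↦ BB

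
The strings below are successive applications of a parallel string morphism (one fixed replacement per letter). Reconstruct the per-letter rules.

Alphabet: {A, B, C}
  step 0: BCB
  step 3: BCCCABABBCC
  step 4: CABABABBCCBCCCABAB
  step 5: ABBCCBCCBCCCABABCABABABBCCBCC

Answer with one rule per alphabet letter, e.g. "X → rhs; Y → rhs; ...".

  step 4 ⇒ step 5: CABABABBCCBCCCABAB ⇒ AB·BC·C·BC·C·BC·C·C·AB·AB·C·AB·AB·AB·BC·C·BC·C
    A ↦ BC
    B ↦ C
    C ↦ AB

A->BC, B->C, C->AB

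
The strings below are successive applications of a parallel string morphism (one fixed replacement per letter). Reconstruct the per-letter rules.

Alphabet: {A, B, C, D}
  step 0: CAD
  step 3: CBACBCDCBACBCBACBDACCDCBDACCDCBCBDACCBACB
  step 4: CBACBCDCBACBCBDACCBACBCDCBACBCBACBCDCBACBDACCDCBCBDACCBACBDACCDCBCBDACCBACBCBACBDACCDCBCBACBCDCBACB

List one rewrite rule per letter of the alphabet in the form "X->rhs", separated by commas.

A->CD, B->ACB, C->CB, D->DAC

  step 3 ⇒ step 4: CBACBCDCBACBCBACBDACCDCBDACCDCBCBDACCBACB ⇒ CB·ACB·CD·CB·ACB·CB·DAC·CB·ACB·CD·CB·ACB·CB·ACB·CD·CB·ACB·DAC·CD·CB·CB·DAC·CB·ACB·DAC·CD·CB·CB·DAC·CB·ACB·CB·ACB·DAC·CD·CB·CB·ACB·CD·CB·ACB
    A ↦ CD
    B ↦ ACB
    C ↦ CB
    D ↦ DAC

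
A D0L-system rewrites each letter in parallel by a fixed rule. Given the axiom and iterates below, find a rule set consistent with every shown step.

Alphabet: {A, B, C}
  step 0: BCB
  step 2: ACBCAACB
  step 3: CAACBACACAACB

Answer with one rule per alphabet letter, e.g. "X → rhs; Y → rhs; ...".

A->CA, B->CB, C->A

  step 2 ⇒ step 3: ACBCAACB ⇒ CA·A·CB·A·CA·CA·A·CB
    A ↦ CA
    B ↦ CB
    C ↦ A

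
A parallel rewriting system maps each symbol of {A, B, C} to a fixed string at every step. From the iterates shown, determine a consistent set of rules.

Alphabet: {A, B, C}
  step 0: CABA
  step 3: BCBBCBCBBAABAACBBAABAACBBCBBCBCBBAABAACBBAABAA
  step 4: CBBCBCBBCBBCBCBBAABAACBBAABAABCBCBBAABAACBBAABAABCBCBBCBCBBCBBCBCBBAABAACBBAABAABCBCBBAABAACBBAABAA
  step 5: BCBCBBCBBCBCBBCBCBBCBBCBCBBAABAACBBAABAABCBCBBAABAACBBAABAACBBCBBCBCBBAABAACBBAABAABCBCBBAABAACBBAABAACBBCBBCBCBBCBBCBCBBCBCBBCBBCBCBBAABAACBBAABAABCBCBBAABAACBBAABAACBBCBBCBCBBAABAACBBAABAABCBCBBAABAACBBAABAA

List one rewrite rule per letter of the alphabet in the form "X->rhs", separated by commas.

  step 4 ⇒ step 5: CBBCBCBBCBBCBCBBAABAACBBAABAABCBCBBAABAACBBAABAABCBCBBCBCBBCBBCBCBBAABAACBBAABAABCBCBBAABAACBBAABAA ⇒ B·CB·CB·B·CB·B·CB·CB·B·CB·CB·B·CB·B·CB·CB·BAA·BAA·CB·BAA·BAA·B·CB·CB·BAA·BAA·CB·BAA·BAA·CB·B·CB·B·CB·CB·BAA·BAA·CB·BAA·BAA·B·CB·CB·BAA·BAA·CB·BAA·BAA·CB·B·CB·B·CB·CB·B·CB·B·CB·CB·B·CB·CB·B·CB·B·CB·CB·BAA·BAA·CB·BAA·BAA·B·CB·CB·BAA·BAA·CB·BAA·BAA·CB·B·CB·B·CB·CB·BAA·BAA·CB·BAA·BAA·B·CB·CB·BAA·BAA·CB·BAA·BAA
    A ↦ BAA
    B ↦ CB
    C ↦ B

A->BAA, B->CB, C->B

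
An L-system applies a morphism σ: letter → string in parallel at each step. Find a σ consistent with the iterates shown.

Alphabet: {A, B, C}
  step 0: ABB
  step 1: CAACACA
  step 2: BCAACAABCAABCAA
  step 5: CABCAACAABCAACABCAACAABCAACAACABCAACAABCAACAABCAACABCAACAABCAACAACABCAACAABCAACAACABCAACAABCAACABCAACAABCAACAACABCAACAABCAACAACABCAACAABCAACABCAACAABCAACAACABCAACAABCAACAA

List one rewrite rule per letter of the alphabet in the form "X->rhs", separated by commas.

  step 1 ⇒ step 2: CAACACA ⇒ B·CAA·CAA·B·CAA·B·CAA
    A ↦ CAA
    C ↦ B
  step 0 ⇒ step 1: ABB ⇒ CAA·CA·CA
    B ↦ CA

A->CAA, B->CA, C->B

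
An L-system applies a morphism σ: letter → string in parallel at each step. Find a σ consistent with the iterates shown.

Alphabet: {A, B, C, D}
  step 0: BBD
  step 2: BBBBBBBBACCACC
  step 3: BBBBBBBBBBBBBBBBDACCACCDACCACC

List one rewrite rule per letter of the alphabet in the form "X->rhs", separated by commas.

  step 2 ⇒ step 3: BBBBBBBBACCACC ⇒ BB·BB·BB·BB·BB·BB·BB·BB·D·ACC·ACC·D·ACC·ACC
    A ↦ D
    B ↦ BB
    C ↦ ACC
    D ↦ CC  (constrained at step 0)

A->D, B->BB, C->ACC, D->CC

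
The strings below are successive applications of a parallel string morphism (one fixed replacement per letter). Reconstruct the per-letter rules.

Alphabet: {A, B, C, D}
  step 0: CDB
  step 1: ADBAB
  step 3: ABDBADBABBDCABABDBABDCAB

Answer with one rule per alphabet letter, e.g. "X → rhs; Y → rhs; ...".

A->BDC, B->AB, C->A, D->DB

  step 0 ⇒ step 1: CDB ⇒ A·DB·AB
    B ↦ AB
    C ↦ A
    D ↦ DB
    A ↦ BDC  (constrained at step 1)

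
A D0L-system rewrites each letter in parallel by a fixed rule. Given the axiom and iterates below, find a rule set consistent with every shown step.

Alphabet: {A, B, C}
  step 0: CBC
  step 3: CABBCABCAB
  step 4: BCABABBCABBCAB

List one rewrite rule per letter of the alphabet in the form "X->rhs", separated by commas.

A->C, B->AB, C->B

  step 3 ⇒ step 4: CABBCABCAB ⇒ B·C·AB·AB·B·C·AB·B·C·AB
    A ↦ C
    B ↦ AB
    C ↦ B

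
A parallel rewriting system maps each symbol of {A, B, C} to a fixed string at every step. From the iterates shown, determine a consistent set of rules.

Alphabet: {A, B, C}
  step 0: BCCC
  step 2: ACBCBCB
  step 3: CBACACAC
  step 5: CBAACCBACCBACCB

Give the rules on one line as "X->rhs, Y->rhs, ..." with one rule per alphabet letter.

A->CB, B->C, C->A

  step 2 ⇒ step 3: ACBCBCB ⇒ CB·A·C·A·C·A·C
    A ↦ CB
    B ↦ C
    C ↦ A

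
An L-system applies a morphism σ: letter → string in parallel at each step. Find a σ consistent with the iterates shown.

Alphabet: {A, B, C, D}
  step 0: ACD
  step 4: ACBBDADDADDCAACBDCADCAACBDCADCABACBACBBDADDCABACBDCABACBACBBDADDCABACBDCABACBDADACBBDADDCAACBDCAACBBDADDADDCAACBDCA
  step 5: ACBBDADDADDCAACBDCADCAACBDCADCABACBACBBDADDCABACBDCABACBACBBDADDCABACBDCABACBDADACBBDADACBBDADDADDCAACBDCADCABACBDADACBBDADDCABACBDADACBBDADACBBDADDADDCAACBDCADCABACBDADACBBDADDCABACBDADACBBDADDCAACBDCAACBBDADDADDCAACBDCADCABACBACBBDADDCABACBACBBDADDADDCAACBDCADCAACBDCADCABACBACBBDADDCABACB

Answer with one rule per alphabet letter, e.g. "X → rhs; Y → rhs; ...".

  step 4 ⇒ step 5: ACBBDADDADDCAACBDCADCAACBDCADCABACBACBBDADDCABACBDCABACBACBBDADDCABACBDCABACBDADACBBDADDCAACBDCAACBBDADDADDCAACBDCA ⇒ ACB·B·DAD·DAD·DCA·ACB·DCA·DCA·ACB·DCA·DCA·B·ACB·ACB·B·DAD·DCA·B·ACB·DCA·B·ACB·ACB·B·DAD·DCA·B·ACB·DCA·B·ACB·DAD·ACB·B·DAD·ACB·B·DAD·DAD·DCA·ACB·DCA·DCA·B·ACB·DAD·ACB·B·DAD·DCA·B·ACB·DAD·ACB·B·DAD·ACB·B·DAD·DAD·DCA·ACB·DCA·DCA·B·ACB·DAD·ACB·B·DAD·DCA·B·ACB·DAD·ACB·B·DAD·DCA·ACB·DCA·ACB·B·DAD·DAD·DCA·ACB·DCA·DCA·B·ACB·ACB·B·DAD·DCA·B·ACB·ACB·B·DAD·DAD·DCA·ACB·DCA·DCA·ACB·DCA·DCA·B·ACB·ACB·B·DAD·DCA·B·ACB
    A ↦ ACB
    B ↦ DAD
    C ↦ B
    D ↦ DCA

A->ACB, B->DAD, C->B, D->DCA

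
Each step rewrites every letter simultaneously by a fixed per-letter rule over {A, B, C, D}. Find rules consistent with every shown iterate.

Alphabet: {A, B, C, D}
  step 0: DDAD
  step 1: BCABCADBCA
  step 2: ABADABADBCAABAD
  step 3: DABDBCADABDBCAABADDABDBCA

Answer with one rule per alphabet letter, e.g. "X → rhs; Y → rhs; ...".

A->D, B->AB, C->A, D->BCA

  step 2 ⇒ step 3: ABADABADBCAABAD ⇒ D·AB·D·BCA·D·AB·D·BCA·AB·A·D·D·AB·D·BCA
    A ↦ D
    B ↦ AB
    C ↦ A
    D ↦ BCA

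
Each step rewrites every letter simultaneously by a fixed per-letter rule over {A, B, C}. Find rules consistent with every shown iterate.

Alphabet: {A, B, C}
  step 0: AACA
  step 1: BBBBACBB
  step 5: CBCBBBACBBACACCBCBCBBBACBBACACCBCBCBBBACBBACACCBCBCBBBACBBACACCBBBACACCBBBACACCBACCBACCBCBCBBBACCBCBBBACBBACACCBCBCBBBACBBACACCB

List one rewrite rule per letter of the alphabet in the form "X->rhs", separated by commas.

A->BB, B->CB, C->AC

  step 0 ⇒ step 1: AACA ⇒ BB·BB·AC·BB
    A ↦ BB
    C ↦ AC
    B ↦ CB  (constrained at step 1)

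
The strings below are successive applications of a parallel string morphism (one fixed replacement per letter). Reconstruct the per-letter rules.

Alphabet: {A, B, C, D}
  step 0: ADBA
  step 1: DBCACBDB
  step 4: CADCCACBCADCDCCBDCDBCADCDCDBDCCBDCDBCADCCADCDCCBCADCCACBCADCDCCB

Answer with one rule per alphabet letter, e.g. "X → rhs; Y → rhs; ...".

A->DB, B->CB, C->DC, D->CA

  step 0 ⇒ step 1: ADBA ⇒ DB·CA·CB·DB
    A ↦ DB
    B ↦ CB
    D ↦ CA
    C ↦ DC  (constrained at step 1)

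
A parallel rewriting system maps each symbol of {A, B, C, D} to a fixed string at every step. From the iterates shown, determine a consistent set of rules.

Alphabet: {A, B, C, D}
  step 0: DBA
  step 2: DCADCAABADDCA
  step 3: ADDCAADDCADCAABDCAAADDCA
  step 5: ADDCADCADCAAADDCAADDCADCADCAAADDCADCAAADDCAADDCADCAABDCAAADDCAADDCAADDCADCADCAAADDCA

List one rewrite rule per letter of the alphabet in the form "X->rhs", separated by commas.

  step 2 ⇒ step 3: DCADCAABADDCA ⇒ A·D·DCA·A·D·DCA·DCA·AB·DCA·A·A·D·DCA
    A ↦ DCA
    B ↦ AB
    C ↦ D
    D ↦ A

A->DCA, B->AB, C->D, D->A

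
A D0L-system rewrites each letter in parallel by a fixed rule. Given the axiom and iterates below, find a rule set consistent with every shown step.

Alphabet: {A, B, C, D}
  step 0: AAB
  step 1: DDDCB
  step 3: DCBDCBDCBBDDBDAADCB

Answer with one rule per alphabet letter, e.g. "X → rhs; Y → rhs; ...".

  step 0 ⇒ step 1: AAB ⇒ D·D·DCB
    A ↦ D
    B ↦ DCB
    C ↦ DAA  (constrained at step 1)
    D ↦ B  (constrained at step 1)

A->D, B->DCB, C->DAA, D->B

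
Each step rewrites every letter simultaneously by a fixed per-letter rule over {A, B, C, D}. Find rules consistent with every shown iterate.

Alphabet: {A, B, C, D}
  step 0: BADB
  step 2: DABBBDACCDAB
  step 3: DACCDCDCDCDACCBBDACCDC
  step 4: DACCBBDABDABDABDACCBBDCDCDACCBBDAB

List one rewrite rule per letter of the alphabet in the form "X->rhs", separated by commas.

  step 3 ⇒ step 4: DACCDCDCDCDACCBBDACCDC ⇒ DA·CC·B·B·DA·B·DA·B·DA·B·DA·CC·B·B·DC·DC·DA·CC·B·B·DA·B
    A ↦ CC
    B ↦ DC
    C ↦ B
    D ↦ DA

A->CC, B->DC, C->B, D->DA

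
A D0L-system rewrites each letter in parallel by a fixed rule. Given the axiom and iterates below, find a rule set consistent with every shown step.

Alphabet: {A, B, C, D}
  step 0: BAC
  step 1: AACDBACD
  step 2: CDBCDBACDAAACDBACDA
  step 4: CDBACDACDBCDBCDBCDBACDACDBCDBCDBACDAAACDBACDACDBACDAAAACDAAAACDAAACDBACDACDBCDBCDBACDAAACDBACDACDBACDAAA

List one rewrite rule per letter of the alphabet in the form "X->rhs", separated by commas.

  step 1 ⇒ step 2: AACDBACD ⇒ CDB·CDB·ACD·A·AA·CDB·ACD·A
    A ↦ CDB
    B ↦ AA
    C ↦ ACD
    D ↦ A

A->CDB, B->AA, C->ACD, D->A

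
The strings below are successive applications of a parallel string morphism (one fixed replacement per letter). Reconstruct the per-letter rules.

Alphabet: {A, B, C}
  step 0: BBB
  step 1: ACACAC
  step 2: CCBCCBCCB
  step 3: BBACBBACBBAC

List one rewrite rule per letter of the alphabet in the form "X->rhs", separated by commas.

  step 2 ⇒ step 3: CCBCCBCCB ⇒ B·B·AC·B·B·AC·B·B·AC
    B ↦ AC
    C ↦ B
  step 1 ⇒ step 2: ACACAC ⇒ CC·B·CC·B·CC·B
    A ↦ CC

A->CC, B->AC, C->B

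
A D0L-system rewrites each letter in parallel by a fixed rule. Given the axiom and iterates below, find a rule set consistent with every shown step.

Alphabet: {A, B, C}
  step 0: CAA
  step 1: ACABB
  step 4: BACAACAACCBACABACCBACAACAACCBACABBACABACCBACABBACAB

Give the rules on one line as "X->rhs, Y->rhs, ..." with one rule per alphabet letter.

  step 0 ⇒ step 1: CAA ⇒ ACA·B·B
    A ↦ B
    C ↦ ACA
    B ↦ ACC  (constrained at step 1)

A->B, B->ACC, C->ACA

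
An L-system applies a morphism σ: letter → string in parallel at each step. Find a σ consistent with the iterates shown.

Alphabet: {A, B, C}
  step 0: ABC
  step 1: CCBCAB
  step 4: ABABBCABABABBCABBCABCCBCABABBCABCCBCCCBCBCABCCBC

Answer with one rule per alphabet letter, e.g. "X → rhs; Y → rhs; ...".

A->CC, B->BC, C->AB

  step 0 ⇒ step 1: ABC ⇒ CC·BC·AB
    A ↦ CC
    B ↦ BC
    C ↦ AB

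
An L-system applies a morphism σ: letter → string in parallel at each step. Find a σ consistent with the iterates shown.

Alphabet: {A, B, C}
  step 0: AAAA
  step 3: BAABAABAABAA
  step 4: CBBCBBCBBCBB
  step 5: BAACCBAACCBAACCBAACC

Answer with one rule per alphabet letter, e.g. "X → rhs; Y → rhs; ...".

  step 4 ⇒ step 5: CBBCBBCBBCBB ⇒ BAA·C·C·BAA·C·C·BAA·C·C·BAA·C·C
    B ↦ C
    C ↦ BAA
  step 3 ⇒ step 4: BAABAABAABAA ⇒ C·B·B·C·B·B·C·B·B·C·B·B
    A ↦ B

A->B, B->C, C->BAA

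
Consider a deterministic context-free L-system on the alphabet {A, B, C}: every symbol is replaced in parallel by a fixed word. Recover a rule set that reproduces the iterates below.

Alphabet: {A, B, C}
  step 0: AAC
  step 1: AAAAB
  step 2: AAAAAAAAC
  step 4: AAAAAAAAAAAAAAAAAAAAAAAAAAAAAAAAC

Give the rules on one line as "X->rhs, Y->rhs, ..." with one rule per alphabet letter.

  step 1 ⇒ step 2: AAAAB ⇒ AA·AA·AA·AA·C
    A ↦ AA
    B ↦ C
  step 0 ⇒ step 1: AAC ⇒ AA·AA·B
    C ↦ B

A->AA, B->C, C->B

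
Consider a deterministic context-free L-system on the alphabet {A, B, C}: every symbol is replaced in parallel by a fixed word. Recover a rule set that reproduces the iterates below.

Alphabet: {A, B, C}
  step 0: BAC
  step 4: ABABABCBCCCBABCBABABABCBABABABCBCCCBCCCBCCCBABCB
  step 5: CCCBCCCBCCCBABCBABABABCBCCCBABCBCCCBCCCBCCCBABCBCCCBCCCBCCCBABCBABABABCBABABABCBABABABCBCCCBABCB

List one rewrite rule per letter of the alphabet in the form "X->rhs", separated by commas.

A->CC, B->CB, C->AB

  step 4 ⇒ step 5: ABABABCBCCCBABCBABABABCBABABABCBCCCBCCCBCCCBABCB ⇒ CC·CB·CC·CB·CC·CB·AB·CB·AB·AB·AB·CB·CC·CB·AB·CB·CC·CB·CC·CB·CC·CB·AB·CB·CC·CB·CC·CB·CC·CB·AB·CB·AB·AB·AB·CB·AB·AB·AB·CB·AB·AB·AB·CB·CC·CB·AB·CB
    A ↦ CC
    B ↦ CB
    C ↦ AB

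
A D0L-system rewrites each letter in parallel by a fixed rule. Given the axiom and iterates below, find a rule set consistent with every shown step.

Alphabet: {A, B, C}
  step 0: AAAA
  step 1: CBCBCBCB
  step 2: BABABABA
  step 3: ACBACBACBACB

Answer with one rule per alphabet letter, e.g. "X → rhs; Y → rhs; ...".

A->CB, B->A, C->B

  step 2 ⇒ step 3: BABABABA ⇒ A·CB·A·CB·A·CB·A·CB
    A ↦ CB
    B ↦ A
  step 1 ⇒ step 2: CBCBCBCB ⇒ B·A·B·A·B·A·B·A
    C ↦ B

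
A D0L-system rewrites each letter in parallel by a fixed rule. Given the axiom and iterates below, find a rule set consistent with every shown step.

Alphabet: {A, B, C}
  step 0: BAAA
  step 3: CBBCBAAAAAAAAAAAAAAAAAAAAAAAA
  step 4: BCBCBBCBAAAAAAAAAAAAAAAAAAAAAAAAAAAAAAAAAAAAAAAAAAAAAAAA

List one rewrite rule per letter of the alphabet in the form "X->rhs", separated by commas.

  step 3 ⇒ step 4: CBBCBAAAAAAAAAAAAAAAAAAAAAAAA ⇒ B·CB·CB·B·CB·AA·AA·AA·AA·AA·AA·AA·AA·AA·AA·AA·AA·AA·AA·AA·AA·AA·AA·AA·AA·AA·AA·AA·AA
    A ↦ AA
    B ↦ CB
    C ↦ B

A->AA, B->CB, C->B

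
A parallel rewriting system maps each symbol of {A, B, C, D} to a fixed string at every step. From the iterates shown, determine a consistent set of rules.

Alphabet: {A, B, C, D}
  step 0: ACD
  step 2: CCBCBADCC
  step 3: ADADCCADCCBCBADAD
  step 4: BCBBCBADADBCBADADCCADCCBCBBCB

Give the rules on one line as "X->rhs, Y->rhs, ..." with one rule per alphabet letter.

  step 3 ⇒ step 4: ADADCCADCCBCBADAD ⇒ B·CB·B·CB·AD·AD·B·CB·AD·AD·CC·AD·CC·B·CB·B·CB
    A ↦ B
    B ↦ CC
    C ↦ AD
    D ↦ CB

A->B, B->CC, C->AD, D->CB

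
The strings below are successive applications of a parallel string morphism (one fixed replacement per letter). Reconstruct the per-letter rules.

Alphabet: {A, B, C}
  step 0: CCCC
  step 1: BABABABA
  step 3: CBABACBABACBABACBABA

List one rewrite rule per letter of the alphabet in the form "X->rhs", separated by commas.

  step 0 ⇒ step 1: CCCC ⇒ BA·BA·BA·BA
    C ↦ BA
    A ↦ C  (constrained at step 1)
    B ↦ AC  (constrained at step 1)

A->C, B->AC, C->BA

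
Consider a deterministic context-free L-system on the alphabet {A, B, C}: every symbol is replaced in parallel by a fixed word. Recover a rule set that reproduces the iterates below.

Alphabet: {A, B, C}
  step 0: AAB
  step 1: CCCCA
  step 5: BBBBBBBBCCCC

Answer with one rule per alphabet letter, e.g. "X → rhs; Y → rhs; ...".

A->CC, B->A, C->B

  step 0 ⇒ step 1: AAB ⇒ CC·CC·A
    A ↦ CC
    B ↦ A
    C ↦ B  (constrained at step 1)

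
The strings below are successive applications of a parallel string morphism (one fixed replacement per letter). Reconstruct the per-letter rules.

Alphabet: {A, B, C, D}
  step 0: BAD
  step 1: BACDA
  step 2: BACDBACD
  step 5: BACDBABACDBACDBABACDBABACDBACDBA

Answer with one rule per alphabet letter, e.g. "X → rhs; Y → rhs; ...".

  step 1 ⇒ step 2: BACDA ⇒ BA·CD·B·A·CD
    A ↦ CD
    B ↦ BA
    C ↦ B
    D ↦ A

A->CD, B->BA, C->B, D->A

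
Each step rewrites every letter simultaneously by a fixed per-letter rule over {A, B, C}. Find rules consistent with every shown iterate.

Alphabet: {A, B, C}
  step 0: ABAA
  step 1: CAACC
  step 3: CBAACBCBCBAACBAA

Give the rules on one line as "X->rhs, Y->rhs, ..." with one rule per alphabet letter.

A->C, B->AA, C->CB

  step 0 ⇒ step 1: ABAA ⇒ C·AA·C·C
    A ↦ C
    B ↦ AA
    C ↦ CB  (constrained at step 1)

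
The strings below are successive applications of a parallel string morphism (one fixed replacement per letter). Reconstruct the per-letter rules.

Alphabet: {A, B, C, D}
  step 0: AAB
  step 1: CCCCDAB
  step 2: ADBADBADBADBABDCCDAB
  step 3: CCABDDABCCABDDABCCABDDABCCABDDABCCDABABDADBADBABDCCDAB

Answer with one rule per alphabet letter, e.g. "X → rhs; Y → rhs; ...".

  step 2 ⇒ step 3: ADBADBADBADBABDCCDAB ⇒ CC·ABD·DAB·CC·ABD·DAB·CC·ABD·DAB·CC·ABD·DAB·CC·DAB·ABD·ADB·ADB·ABD·CC·DAB
    A ↦ CC
    B ↦ DAB
    C ↦ ADB
    D ↦ ABD

A->CC, B->DAB, C->ADB, D->ABD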